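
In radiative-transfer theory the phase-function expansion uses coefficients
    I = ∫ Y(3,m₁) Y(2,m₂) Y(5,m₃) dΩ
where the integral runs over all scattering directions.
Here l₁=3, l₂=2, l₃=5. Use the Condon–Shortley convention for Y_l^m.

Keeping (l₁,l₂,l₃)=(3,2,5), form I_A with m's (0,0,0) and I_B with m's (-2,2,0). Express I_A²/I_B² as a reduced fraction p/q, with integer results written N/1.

Same 3,2,5: normalisation and zero-m 3j drop out of the ratio.
A: Δ: 0! 6! 4! / 11! → 1/2310; sum: t=0:+1/144 = 1/144; 3j²(3 2 5; 0 0 0) = Δ·Π!·Σ² = 10/231  (sign -1)
B: Δ: 0! 6! 4! / 11! → 1/2310; sum: t=0:+1/2880 = 1/2880; 3j²(3 2 5; -2 2 0) = Δ·Π!·Σ² = 1/462  (sign -1)
I_A²/I_B² = (10/231)/(1/462) = 20/1

20/1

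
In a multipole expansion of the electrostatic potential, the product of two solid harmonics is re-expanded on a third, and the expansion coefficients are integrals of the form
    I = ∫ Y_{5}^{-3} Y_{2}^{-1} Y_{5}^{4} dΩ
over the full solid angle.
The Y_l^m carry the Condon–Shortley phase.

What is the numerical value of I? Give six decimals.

0.196098

Checks pass: Σm=0; 12 even; l₃=5∈[3,7].
(2·5+1)(2·2+1)(2·5+1) = 605
Δ: 2! 8! 2! / 13! → 1/38610
sum: t=0:+1/2880 t=1:−1/576 t=2:+1/2880 = -1/960
3j²(5 2 5; 0 0 0) = Δ·Π!·Σ² = 10/429  (sign +1)
sum: t=0:+1/80640 t=1:−1/10080 = -1/11520
3j²(5 2 5; -3 -1 4) = Δ·Π!·Σ² = 49/1430  (sign +1)
combine: 4πI² = 605·10/429·49/1430 = 245/507
take √, sign +1: I = 0.19609844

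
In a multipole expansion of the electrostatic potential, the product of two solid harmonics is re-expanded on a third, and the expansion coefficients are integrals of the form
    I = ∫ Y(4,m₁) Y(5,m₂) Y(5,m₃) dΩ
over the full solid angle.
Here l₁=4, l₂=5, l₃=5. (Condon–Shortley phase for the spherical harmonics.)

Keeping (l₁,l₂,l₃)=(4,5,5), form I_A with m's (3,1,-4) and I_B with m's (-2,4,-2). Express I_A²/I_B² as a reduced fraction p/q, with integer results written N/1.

2/1

Same 4,5,5: normalisation and zero-m 3j drop out of the ratio.
A: Δ: 4! 4! 6! / 15! → 1/3153150; sum: t=0:+1/103680 t=1:−1/17280 = -1/20736; 3j²(4 5 5; 3 1 -4) = Δ·Π!·Σ² = 10/429  (sign +1)
B: Δ: 4! 4! 6! / 15! → 1/3153150; sum: t=3:−1/25920 t=4:+1/11520 = 1/20736; 3j²(4 5 5; -2 4 -2) = Δ·Π!·Σ² = 5/429  (sign -1)
I_A²/I_B² = (10/429)/(5/429) = 2/1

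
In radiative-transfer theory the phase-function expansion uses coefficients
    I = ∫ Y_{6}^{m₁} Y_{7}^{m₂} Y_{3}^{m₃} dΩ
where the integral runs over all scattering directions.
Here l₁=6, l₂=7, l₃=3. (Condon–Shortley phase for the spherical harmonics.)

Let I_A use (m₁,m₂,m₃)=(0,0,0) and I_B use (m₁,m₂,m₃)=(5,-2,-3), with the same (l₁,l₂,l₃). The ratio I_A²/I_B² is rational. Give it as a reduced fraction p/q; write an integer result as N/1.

9408/1375

l's match ⇒ only the (l;m) 3-j factors differ between A and B.
A: triangle coeff Δ(6,7,3) = 1/2042040; Σ_t [4,6]: t=4:+1/207360 t=5:−1/57600 t=6:+1/207360 = -1/129600; (3j)²=168/12155 [(6 7 3; 0 0 0)], sign=+1
B: triangle coeff Δ(6,7,3) = 1/2042040; Σ_t [1,1]: t=1:−1/17418240 = -1/17418240; (3j)²=25/12376 [(6 7 3; 5 -2 -3)], sign=-1
I_A²/I_B² = (168/12155)/(25/12376) = 9408/1375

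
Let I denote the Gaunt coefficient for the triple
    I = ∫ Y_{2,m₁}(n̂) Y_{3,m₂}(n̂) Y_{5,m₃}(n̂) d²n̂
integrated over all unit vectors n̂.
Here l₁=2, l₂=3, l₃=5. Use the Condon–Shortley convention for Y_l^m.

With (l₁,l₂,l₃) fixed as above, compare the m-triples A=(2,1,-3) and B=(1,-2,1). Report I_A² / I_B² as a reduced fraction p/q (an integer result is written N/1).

35/12

Shared (l₁,l₂,l₃)=(2,3,5): N and (l;000)² cancel in I_A²/I_B².
A: Δ = 0!·4!·6!/11! = 1/2310; Racah Σ t=0..0: t=0:+1/1152 = 1/1152; ⇒ 3j(2 3 5; 2 1 -3)² = 1/33, sgn +1
B: Δ = 0!·4!·6!/11! = 1/2310; Racah Σ t=0..0: t=0:+1/720 = 1/720; ⇒ 3j(2 3 5; 1 -2 1)² = 4/385, sgn +1
I_A²/I_B² = (1/33)/(4/385) = 35/12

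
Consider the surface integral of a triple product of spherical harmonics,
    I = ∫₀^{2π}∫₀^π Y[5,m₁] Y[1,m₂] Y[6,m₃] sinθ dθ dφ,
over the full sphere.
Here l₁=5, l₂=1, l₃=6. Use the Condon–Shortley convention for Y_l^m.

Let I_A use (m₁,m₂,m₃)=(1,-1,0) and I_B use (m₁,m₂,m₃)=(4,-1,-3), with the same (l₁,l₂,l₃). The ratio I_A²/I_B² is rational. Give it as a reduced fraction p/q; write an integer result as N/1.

5/1

Shared (l₁,l₂,l₃)=(5,1,6): N and (l;000)² cancel in I_A²/I_B².
A: Δ = 0!·10!·2!/13! = 1/858; Racah Σ t=0..0: t=0:+1/34560 = 1/34560; ⇒ 3j(5 1 6; 1 -1 0)² = 5/286, sgn +1
B: Δ = 0!·10!·2!/13! = 1/858; Racah Σ t=0..0: t=0:+1/725760 = 1/725760; ⇒ 3j(5 1 6; 4 -1 -3)² = 1/286, sgn -1
I_A²/I_B² = (5/286)/(1/286) = 5/1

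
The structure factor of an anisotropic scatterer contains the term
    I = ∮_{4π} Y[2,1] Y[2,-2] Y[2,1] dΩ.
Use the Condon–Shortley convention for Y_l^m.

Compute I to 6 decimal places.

0.220728

m-sum 0 ✓  L=6 even ✓  0≤2≤4 ✓
Π(2lᵢ+1) = 5×5×5 = 125
triangle coeff Δ(2,2,2) = 1/630
Σ_t [0,2]: t=0:+1/8 t=1:−1/1 t=2:+1/8 = -3/4
(3j)²=2/35 [(2 2 2; 0 0 0)], sign=-1
Σ_t [0,0]: t=0:+1/4 = 1/4
(3j)²=3/35 [(2 2 2; 1 -2 1)], sign=-1
⇒ 4πI² = 30/49
I = (+1)√(30/49/(4π)) = 0.22072812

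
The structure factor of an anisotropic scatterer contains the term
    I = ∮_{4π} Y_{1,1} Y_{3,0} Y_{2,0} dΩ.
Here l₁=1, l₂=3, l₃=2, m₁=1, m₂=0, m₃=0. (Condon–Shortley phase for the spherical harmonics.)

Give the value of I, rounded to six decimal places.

Σmᵢ = 1 ≠ 0, so the φ-integral vanishes; I = 0

0.000000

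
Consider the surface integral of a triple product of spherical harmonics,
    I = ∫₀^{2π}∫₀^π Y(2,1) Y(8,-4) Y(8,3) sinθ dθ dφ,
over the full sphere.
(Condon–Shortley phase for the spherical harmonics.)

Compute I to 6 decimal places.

0.146979

m-sum 0 ✓  L=18 even ✓  6≤8≤10 ✓
Π(2lᵢ+1) = 5×17×17 = 1445
triangle coeff Δ(2,8,8) = 1/348840
Σ_t [0,2]: t=0:+1/116121600 t=1:−1/25401600 t=2:+1/116121600 = -1/45158400
(3j)²=24/1615 [(2 8 8; 0 0 0)], sign=-1
Σ_t [0,1]: t=0:+1/174182400 t=1:−1/479001600 = 1/273715200
(3j)²=49/3876 [(2 8 8; 1 -4 3)], sign=-1
⇒ 4πI² = 98/361
I = (+1)√(98/361/(4π)) = 0.14697873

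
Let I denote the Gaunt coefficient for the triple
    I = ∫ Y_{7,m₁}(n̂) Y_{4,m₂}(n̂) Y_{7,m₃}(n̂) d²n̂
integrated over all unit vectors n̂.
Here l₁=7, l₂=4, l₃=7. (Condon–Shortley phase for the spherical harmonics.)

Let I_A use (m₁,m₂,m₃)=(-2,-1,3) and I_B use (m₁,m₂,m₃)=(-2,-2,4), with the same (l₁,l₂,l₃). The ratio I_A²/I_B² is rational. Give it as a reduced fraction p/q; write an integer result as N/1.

5000/99

Shared (l₁,l₂,l₃)=(7,4,7): N and (l;000)² cancel in I_A²/I_B².
A: Δ = 4!·10!·4!/19! = 1/58198140; Racah Σ t=0..3: t=0:+1/52254720 t=1:−1/1935360 t=2:+1/725760 t=3:−1/2488320 = 5/10450944; ⇒ 3j(7 4 7; -2 -1 3)² = 31250/2909907, sgn +1
B: Δ = 4!·10!·4!/19! = 1/58198140; Racah Σ t=0..2: t=0:+1/34836480 t=1:−1/2903040 t=2:+1/2903040 = 1/34836480; ⇒ 3j(7 4 7; -2 -2 4)² = 25/117572, sgn -1
I_A²/I_B² = (31250/2909907)/(25/117572) = 5000/99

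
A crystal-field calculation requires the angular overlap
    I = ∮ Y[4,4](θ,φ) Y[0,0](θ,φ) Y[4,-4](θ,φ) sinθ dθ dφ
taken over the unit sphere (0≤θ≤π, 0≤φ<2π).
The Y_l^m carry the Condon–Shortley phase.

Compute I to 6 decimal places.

Checks pass: Σm=0; 8 even; l₃=4∈[4,4].
(2·4+1)(2·0+1)(2·4+1) = 81
Δ: 0! 8! 0! / 9! → 1/9
sum: t=0:+1/576 = 1/576
3j²(4 0 4; 0 0 0) = Δ·Π!·Σ² = 1/9  (sign +1)
sum: t=0:+1/40320 = 1/40320
3j²(4 0 4; 4 0 -4) = Δ·Π!·Σ² = 1/9  (sign +1)
combine: 4πI² = 81·1/9·1/9 = 1/1
take √, sign +1: I = 0.28209479

0.282095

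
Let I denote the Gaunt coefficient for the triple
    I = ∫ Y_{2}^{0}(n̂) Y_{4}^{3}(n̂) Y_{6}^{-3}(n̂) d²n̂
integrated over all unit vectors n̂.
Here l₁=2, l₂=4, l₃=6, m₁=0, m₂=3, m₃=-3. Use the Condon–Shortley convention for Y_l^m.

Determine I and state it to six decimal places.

-0.165283

Rules hold: Σm=0, L=12 even, 2≤6≤6.
N = 5·9·13 = 585
Δ = 0!·4!·8!/13! = 1/6435
Racah Σ t=0..0: t=0:+1/2304 = 1/2304
⇒ 3j(2 4 6; 0 0 0)² = 5/143, sgn +1
Racah Σ t=0..0: t=0:+1/20160 = 1/20160
⇒ 3j(2 4 6; 0 3 -3)² = 12/715, sgn -1
4πI² = N·(3j₀)²·(3jₘ)² = 540/1573
I = -1·√(0.343293/4π) = -0.16528277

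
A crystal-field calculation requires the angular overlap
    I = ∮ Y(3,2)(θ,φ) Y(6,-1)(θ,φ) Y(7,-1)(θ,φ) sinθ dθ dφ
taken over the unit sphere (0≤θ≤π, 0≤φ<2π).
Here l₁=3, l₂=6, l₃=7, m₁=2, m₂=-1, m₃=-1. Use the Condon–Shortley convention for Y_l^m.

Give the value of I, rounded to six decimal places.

Rules hold: Σm=0, L=16 even, 3≤7≤9.
N = 7·13·15 = 1365
Δ = 2!·4!·10!/17! = 1/2042040
Racah Σ t=0..2: t=0:+1/207360 t=1:−1/57600 t=2:+1/207360 = -1/129600
⇒ 3j(3 6 7; 0 0 0)² = 168/12155, sgn +1
Racah Σ t=0..1: t=0:+1/172800 t=1:−1/414720 = 7/2073600
⇒ 3j(3 6 7; 2 -1 -1)² = 343/29172, sgn +1
4πI² = N·(3j₀)²·(3jₘ)² = 100842/454597
I = +1·√(0.221827/4π) = 0.13286253

0.132863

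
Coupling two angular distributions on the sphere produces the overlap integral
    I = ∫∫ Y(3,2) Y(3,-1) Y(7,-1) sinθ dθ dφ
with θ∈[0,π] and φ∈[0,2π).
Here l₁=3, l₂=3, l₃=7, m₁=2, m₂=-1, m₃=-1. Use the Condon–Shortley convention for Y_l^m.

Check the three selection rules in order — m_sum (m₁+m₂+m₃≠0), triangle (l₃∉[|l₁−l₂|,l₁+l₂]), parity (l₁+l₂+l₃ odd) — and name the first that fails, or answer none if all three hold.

azimuthal sum: 2 − 1 − 1 = 0  ✓
0 ≤ 7 ≤ 6 (triangle on l)  ✗
L = 3 + 3 + 7 = 13 (odd)

triangle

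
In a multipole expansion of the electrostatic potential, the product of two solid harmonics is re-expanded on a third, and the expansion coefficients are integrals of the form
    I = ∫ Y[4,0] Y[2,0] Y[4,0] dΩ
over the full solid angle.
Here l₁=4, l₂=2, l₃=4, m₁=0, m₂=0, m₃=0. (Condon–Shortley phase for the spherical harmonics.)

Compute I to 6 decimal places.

Rules hold: Σm=0, L=10 even, 2≤4≤6.
N = 9·5·9 = 405
Δ = 2!·6!·2!/11! = 1/13860
Racah Σ t=0..2: t=0:+1/192 t=1:−1/36 t=2:+1/192 = -5/288
⇒ 3j(4 2 4; 0 0 0)² = 20/693, sgn -1
(m-triple is (0,0,0) — same symbol as above.)
4πI² = N·(3j₀)²·(3jₘ)² = 2000/5929
I = +1·√(0.337325/4π) = 0.16383977

0.163840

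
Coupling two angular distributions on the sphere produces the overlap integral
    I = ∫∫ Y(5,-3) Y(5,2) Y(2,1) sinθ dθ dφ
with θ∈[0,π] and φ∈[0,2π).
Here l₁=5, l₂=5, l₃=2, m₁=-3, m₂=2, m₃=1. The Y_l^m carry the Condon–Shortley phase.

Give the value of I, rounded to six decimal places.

m-sum 0 ✓  L=12 even ✓  0≤2≤10 ✓
Π(2lᵢ+1) = 11×11×5 = 605
triangle coeff Δ(5,5,2) = 1/38610
Σ_t [3,5]: t=3:−1/2880 t=4:+1/576 t=5:−1/2880 = 1/960
(3j)²=10/429 [(5 5 2; 0 0 0)], sign=+1
Σ_t [6,7]: t=6:+1/2880 t=7:−1/10080 = 1/4032
(3j)²=10/429 [(5 5 2; -3 2 1)], sign=-1
⇒ 4πI² = 500/1521
I = (-1)√(500/1521/(4π)) = -0.16173926

-0.161739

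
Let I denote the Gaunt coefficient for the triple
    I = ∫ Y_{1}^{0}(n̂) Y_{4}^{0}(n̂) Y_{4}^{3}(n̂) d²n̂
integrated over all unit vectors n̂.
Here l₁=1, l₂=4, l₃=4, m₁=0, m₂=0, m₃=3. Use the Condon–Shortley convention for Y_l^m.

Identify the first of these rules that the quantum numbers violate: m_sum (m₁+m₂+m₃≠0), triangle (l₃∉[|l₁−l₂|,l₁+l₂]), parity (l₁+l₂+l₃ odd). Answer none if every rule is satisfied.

m₁+m₂+m₃ = 0 + 0 + 3 = 3  ✗
triangle: |1−4|=3 ≤ l₃=4 ≤ 1+4=5
parity: l₁+l₂+l₃ = 9 is odd

m_sum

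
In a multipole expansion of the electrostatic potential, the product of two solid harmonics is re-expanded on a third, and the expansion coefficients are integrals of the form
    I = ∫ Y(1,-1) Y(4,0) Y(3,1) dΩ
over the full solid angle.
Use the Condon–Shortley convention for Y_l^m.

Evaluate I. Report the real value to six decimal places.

m-sum 0 ✓  L=8 even ✓  3≤3≤5 ✓
Π(2lᵢ+1) = 3×9×7 = 189
triangle coeff Δ(1,4,3) = 1/252
Σ_t [1,1]: t=1:−1/36 = -1/36
(3j)²=4/63 [(1 4 3; 0 0 0)], sign=+1
Σ_t [2,2]: t=2:+1/96 = 1/96
(3j)²=1/42 [(1 4 3; -1 0 1)], sign=+1
⇒ 4πI² = 2/7
I = (+1)√(2/7/(4π)) = 0.15078601

0.150786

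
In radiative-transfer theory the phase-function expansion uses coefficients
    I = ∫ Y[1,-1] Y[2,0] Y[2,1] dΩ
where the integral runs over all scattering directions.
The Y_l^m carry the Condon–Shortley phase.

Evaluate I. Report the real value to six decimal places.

0.000000

l₁+l₂+l₃=5 is odd: 3j(l;000)=0 ⇒ I=0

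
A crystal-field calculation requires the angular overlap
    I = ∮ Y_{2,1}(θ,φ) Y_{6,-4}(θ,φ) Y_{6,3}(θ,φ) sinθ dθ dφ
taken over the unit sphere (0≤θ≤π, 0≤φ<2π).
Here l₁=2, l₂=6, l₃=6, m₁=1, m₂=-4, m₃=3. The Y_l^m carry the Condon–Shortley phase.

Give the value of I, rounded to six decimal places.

0.179515

Checks pass: Σm=0; 14 even; l₃=6∈[4,8].
(2·2+1)(2·6+1)(2·6+1) = 845
Δ: 2! 2! 10! / 15! → 1/90090
sum: t=0:+1/69120 t=1:−1/14400 t=2:+1/69120 = -7/172800
3j²(2 6 6; 0 0 0) = Δ·Π!·Σ² = 14/715  (sign -1)
sum: t=0:+1/161280 t=1:−1/725760 = 1/207360
3j²(2 6 6; 1 -4 3) = Δ·Π!·Σ² = 7/286  (sign -1)
combine: 4πI² = 845·14/715·7/286 = 49/121
take √, sign +1: I = 0.17951487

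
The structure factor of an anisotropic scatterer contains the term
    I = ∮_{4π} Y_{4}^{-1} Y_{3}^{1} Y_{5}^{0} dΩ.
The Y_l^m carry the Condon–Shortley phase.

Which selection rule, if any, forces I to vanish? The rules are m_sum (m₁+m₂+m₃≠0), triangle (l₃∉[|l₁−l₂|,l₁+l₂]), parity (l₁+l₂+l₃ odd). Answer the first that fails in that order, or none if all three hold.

none

azimuthal sum: -1 + 1 + 0 = 0  ✓
1 ≤ 5 ≤ 7 (triangle on l)  ✓
L = 4 + 3 + 5 = 12 (even)  ✓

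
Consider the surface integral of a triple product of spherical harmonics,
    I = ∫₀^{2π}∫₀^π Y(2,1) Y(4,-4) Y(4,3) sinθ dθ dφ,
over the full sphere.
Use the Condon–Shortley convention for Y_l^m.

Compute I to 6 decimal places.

0.198645

Checks pass: Σm=0; 10 even; l₃=4∈[2,6].
(2·2+1)(2·4+1)(2·4+1) = 405
Δ: 2! 2! 6! / 11! → 1/13860
sum: t=0:+1/192 t=1:−1/36 t=2:+1/192 = -5/288
3j²(2 4 4; 0 0 0) = Δ·Π!·Σ² = 20/693  (sign -1)
sum: t=0:+1/1440 = 1/1440
3j²(2 4 4; 1 -4 3) = Δ·Π!·Σ² = 7/165  (sign -1)
combine: 4πI² = 405·20/693·7/165 = 60/121
take √, sign +1: I = 0.19864517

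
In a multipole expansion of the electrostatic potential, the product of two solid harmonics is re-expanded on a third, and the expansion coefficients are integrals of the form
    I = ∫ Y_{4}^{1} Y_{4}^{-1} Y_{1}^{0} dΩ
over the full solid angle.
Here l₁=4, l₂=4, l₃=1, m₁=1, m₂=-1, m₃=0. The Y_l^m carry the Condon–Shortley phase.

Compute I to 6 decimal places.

0.000000

Σlᵢ=9 odd — θ-integrand is odd under cosθ→−cosθ; I=0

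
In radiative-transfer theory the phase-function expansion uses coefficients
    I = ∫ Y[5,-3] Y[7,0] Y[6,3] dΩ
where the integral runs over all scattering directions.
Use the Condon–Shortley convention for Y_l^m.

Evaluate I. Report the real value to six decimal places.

0.061731

m-sum 0 ✓  L=18 even ✓  2≤6≤12 ✓
Π(2lᵢ+1) = 11×15×13 = 2145
triangle coeff Δ(5,7,6) = 1/174594420
Σ_t [1,5]: t=1:−1/4147200 t=2:+1/207360 t=3:−1/82944 t=4:+1/207360 t=5:−1/4147200 = -1/345600
(3j)²=420/46189 [(5 7 6; 0 0 0)], sign=-1
Σ_t [4,6]: t=4:+1/829440 t=5:−1/1036800 t=6:+1/14515200 = 1/3225600
(3j)²=567/230945 [(5 7 6; -3 0 3)], sign=-1
⇒ 4πI² = 714420/14919047
I = (+1)√(714420/14919047/(4π)) = 0.06173072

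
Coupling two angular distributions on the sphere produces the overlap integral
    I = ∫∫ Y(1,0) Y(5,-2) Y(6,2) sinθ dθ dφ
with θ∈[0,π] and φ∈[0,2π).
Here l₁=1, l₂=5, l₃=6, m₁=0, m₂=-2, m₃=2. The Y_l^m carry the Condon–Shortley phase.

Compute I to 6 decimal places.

m-sum 0 ✓  L=12 even ✓  4≤6≤6 ✓
Π(2lᵢ+1) = 3×11×13 = 429
triangle coeff Δ(1,5,6) = 1/858
Σ_t [0,0]: t=0:+1/14400 = 1/14400
(3j)²=6/143 [(1 5 6; 0 0 0)], sign=+1
Σ_t [0,0]: t=0:+1/30240 = 1/30240
(3j)²=16/429 [(1 5 6; 0 -2 2)], sign=+1
⇒ 4πI² = 96/143
I = (+1)√(96/143/(4π)) = 0.23113338

0.231133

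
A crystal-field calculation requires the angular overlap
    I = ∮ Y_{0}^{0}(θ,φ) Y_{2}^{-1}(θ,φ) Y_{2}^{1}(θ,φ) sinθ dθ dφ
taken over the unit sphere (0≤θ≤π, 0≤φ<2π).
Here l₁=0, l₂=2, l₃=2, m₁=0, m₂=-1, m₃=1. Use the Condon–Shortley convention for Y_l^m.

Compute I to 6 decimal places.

-0.282095

Checks pass: Σm=0; 4 even; l₃=2∈[2,2].
(2·0+1)(2·2+1)(2·2+1) = 25
Δ: 0! 0! 4! / 5! → 1/5
sum: t=0:+1/4 = 1/4
3j²(0 2 2; 0 0 0) = Δ·Π!·Σ² = 1/5  (sign +1)
sum: t=0:+1/6 = 1/6
3j²(0 2 2; 0 -1 1) = Δ·Π!·Σ² = 1/5  (sign -1)
combine: 4πI² = 25·1/5·1/5 = 1/1
take √, sign -1: I = -0.28209479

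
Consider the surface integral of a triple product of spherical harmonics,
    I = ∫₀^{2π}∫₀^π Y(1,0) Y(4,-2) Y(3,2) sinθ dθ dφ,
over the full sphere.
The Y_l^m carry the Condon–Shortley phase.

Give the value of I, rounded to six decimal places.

Checks pass: Σm=0; 8 even; l₃=3∈[3,5].
(2·1+1)(2·4+1)(2·3+1) = 189
Δ: 2! 0! 6! / 9! → 1/252
sum: t=1:−1/36 = -1/36
3j²(1 4 3; 0 0 0) = Δ·Π!·Σ² = 4/63  (sign +1)
sum: t=1:−1/120 = -1/120
3j²(1 4 3; 0 -2 2) = Δ·Π!·Σ² = 1/21  (sign +1)
combine: 4πI² = 189·4/63·1/21 = 4/7
take √, sign +1: I = 0.21324362

0.213244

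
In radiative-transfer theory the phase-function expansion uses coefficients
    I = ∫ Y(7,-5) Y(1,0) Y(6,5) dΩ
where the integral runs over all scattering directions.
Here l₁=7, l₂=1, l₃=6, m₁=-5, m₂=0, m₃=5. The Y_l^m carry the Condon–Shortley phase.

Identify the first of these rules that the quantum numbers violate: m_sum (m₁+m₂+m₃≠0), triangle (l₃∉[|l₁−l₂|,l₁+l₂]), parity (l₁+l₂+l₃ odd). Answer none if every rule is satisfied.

m₁+m₂+m₃ = -5 + 0 + 5 = 0  ✓
triangle: |7−1|=6 ≤ l₃=6 ≤ 7+1=8  ✓
parity: l₁+l₂+l₃ = 14 is even  ✓

none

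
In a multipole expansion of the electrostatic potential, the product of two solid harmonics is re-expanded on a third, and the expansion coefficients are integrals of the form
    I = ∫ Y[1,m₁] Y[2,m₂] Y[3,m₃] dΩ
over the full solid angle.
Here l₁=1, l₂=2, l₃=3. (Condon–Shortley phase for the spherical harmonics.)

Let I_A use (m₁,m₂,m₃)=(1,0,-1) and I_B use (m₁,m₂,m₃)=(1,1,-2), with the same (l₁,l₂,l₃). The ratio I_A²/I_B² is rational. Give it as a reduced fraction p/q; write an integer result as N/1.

l's match ⇒ only the (l;m) 3-j factors differ between A and B.
A: triangle coeff Δ(1,2,3) = 1/105; Σ_t [0,0]: t=0:+1/8 = 1/8; (3j)²=2/35 [(1 2 3; 1 0 -1)], sign=+1
B: triangle coeff Δ(1,2,3) = 1/105; Σ_t [0,0]: t=0:+1/12 = 1/12; (3j)²=2/21 [(1 2 3; 1 1 -2)], sign=-1
I_A²/I_B² = (2/35)/(2/21) = 3/5

3/5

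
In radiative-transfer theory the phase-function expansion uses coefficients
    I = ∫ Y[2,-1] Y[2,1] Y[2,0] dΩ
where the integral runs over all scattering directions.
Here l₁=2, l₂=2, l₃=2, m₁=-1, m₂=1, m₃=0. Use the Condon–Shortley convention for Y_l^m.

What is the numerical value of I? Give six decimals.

m-sum 0 ✓  L=6 even ✓  0≤2≤4 ✓
Π(2lᵢ+1) = 5×5×5 = 125
triangle coeff Δ(2,2,2) = 1/630
Σ_t [0,2]: t=0:+1/8 t=1:−1/1 t=2:+1/8 = -3/4
(3j)²=2/35 [(2 2 2; 0 0 0)], sign=-1
Σ_t [1,2]: t=1:−1/4 t=2:+1/2 = 1/4
(3j)²=1/70 [(2 2 2; -1 1 0)], sign=+1
⇒ 4πI² = 5/49
I = (-1)√(5/49/(4π)) = -0.09011188

-0.090112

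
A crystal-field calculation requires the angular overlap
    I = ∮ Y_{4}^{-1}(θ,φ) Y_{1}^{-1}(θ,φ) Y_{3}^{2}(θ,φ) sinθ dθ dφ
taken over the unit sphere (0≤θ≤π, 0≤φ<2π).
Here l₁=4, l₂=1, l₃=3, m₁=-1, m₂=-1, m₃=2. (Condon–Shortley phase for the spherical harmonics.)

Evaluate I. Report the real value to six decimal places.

-0.106622

m-sum 0 ✓  L=8 even ✓  3≤3≤5 ✓
Π(2lᵢ+1) = 9×3×7 = 189
triangle coeff Δ(4,1,3) = 1/252
Σ_t [1,1]: t=1:−1/36 = -1/36
(3j)²=4/63 [(4 1 3; 0 0 0)], sign=+1
Σ_t [0,0]: t=0:+1/240 = 1/240
(3j)²=1/84 [(4 1 3; -1 -1 2)], sign=-1
⇒ 4πI² = 1/7
I = (-1)√(1/7/(4π)) = -0.10662181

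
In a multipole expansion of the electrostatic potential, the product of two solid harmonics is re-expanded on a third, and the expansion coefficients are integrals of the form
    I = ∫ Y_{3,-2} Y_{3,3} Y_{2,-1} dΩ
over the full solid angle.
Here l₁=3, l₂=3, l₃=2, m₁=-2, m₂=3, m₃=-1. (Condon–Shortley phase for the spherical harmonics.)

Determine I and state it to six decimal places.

-0.210261

Rules hold: Σm=0, L=8 even, 0≤2≤6.
N = 7·7·5 = 245
Δ = 4!·2!·2!/9! = 1/3780
Racah Σ t=1..3: t=1:−1/24 t=2:+1/4 t=3:−1/24 = 1/6
⇒ 3j(3 3 2; 0 0 0)² = 4/105, sgn +1
Racah Σ t=4..4: t=4:+1/48 = 1/48
⇒ 3j(3 3 2; -2 3 -1)² = 5/84, sgn -1
4πI² = N·(3j₀)²·(3jₘ)² = 5/9
I = -1·√(0.555556/4π) = -0.21026104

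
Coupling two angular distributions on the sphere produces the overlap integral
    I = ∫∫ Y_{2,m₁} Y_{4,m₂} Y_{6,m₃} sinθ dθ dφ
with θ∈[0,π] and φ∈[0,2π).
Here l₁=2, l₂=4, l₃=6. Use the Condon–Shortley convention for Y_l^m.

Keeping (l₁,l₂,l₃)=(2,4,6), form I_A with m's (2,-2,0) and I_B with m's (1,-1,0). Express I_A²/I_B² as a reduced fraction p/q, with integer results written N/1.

l's match ⇒ only the (l;m) 3-j factors differ between A and B.
A: triangle coeff Δ(2,4,6) = 1/6435; Σ_t [0,0]: t=0:+1/34560 = 1/34560; (3j)²=1/429 [(2 4 6; 2 -2 0)], sign=+1
B: triangle coeff Δ(2,4,6) = 1/6435; Σ_t [0,0]: t=0:+1/4320 = 1/4320; (3j)²=8/429 [(2 4 6; 1 -1 0)], sign=+1
I_A²/I_B² = (1/429)/(8/429) = 1/8

1/8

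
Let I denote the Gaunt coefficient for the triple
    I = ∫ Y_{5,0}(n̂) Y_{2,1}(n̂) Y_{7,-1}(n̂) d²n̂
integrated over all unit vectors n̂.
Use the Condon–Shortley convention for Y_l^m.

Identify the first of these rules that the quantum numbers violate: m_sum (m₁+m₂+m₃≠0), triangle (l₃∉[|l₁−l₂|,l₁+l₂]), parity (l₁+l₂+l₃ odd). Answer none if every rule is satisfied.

m₁+m₂+m₃ = 0 + 1 − 1 = 0  ✓
triangle: |5−2|=3 ≤ l₃=7 ≤ 5+2=7  ✓
parity: l₁+l₂+l₃ = 14 is even  ✓

none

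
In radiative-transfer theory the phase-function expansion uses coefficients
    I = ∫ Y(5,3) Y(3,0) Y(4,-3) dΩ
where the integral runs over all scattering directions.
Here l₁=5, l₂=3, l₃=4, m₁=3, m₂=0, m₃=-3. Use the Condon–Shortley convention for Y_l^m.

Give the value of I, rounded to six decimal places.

0.103862

Checks pass: Σm=0; 12 even; l₃=4∈[2,8].
(2·5+1)(2·3+1)(2·4+1) = 693
Δ: 4! 6! 2! / 13! → 1/180180
sum: t=1:−1/576 t=2:+1/144 t=3:−1/576 = 1/288
3j²(5 3 4; 0 0 0) = Δ·Π!·Σ² = 20/1001  (sign +1)
sum: t=1:−1/1440 t=2:+1/2880 = -1/2880
3j²(5 3 4; 3 0 -3) = Δ·Π!·Σ² = 7/715  (sign +1)
combine: 4πI² = 693·20/1001·7/715 = 252/1859
take √, sign +1: I = 0.10386175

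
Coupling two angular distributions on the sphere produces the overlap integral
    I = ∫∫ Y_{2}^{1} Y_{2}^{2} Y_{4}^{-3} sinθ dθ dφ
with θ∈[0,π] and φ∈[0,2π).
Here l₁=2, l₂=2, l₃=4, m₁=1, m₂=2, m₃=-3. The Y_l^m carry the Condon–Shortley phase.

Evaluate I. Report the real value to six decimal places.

-0.238414

m-sum 0 ✓  L=8 even ✓  0≤4≤4 ✓
Π(2lᵢ+1) = 5×5×9 = 225
triangle coeff Δ(2,2,4) = 1/630
Σ_t [0,0]: t=0:+1/16 = 1/16
(3j)²=2/35 [(2 2 4; 0 0 0)], sign=+1
Σ_t [0,0]: t=0:+1/144 = 1/144
(3j)²=1/18 [(2 2 4; 1 2 -3)], sign=-1
⇒ 4πI² = 5/7
I = (-1)√(5/7/(4π)) = -0.23841361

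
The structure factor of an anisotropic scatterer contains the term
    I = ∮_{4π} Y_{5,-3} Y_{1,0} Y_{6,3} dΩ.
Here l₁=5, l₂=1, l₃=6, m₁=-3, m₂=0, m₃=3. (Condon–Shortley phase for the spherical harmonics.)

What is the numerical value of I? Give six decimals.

Checks pass: Σm=0; 12 even; l₃=6∈[4,6].
(2·5+1)(2·1+1)(2·6+1) = 429
Δ: 0! 10! 2! / 13! → 1/858
sum: t=0:+1/14400 = 1/14400
3j²(5 1 6; 0 0 0) = Δ·Π!·Σ² = 6/143  (sign +1)
sum: t=0:+1/80640 = 1/80640
3j²(5 1 6; -3 0 3) = Δ·Π!·Σ² = 9/286  (sign -1)
combine: 4πI² = 429·6/143·9/286 = 81/143
take √, sign -1: I = -0.21230956

-0.212310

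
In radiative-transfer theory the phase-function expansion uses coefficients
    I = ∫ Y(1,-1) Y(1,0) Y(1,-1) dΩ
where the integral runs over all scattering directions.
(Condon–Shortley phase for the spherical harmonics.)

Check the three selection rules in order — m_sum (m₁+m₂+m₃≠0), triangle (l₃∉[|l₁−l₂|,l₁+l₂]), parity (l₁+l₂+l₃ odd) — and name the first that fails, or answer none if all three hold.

Σmᵢ = -2  ✗
l₃∈[|l₁−l₂|,l₁+l₂]=[0,2], have l₃=1
Σlᵢ = 3 ⇒ odd

m_sum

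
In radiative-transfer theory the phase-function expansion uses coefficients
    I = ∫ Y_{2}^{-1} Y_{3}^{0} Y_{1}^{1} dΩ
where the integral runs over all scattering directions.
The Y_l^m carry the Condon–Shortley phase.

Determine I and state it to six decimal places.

0.143048

Checks pass: Σm=0; 6 even; l₃=1∈[1,5].
(2·2+1)(2·3+1)(2·1+1) = 105
Δ: 4! 0! 2! / 7! → 1/105
sum: t=2:+1/4 = 1/4
3j²(2 3 1; 0 0 0) = Δ·Π!·Σ² = 3/35  (sign -1)
sum: t=3:−1/12 = -1/12
3j²(2 3 1; -1 0 1) = Δ·Π!·Σ² = 1/35  (sign -1)
combine: 4πI² = 105·3/35·1/35 = 9/35
take √, sign +1: I = 0.14304817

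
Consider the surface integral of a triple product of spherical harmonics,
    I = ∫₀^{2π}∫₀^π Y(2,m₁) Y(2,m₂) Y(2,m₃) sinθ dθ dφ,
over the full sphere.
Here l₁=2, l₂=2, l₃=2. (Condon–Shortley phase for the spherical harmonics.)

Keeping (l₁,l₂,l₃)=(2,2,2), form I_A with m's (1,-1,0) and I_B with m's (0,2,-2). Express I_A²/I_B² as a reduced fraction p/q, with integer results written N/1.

Same 2,2,2: normalisation and zero-m 3j drop out of the ratio.
A: Δ: 2! 2! 2! / 7! → 1/630; sum: t=0:+1/2 t=1:−1/4 = 1/4; 3j²(2 2 2; 1 -1 0) = Δ·Π!·Σ² = 1/70  (sign +1)
B: Δ: 2! 2! 2! / 7! → 1/630; sum: t=2:+1/8 = 1/8; 3j²(2 2 2; 0 2 -2) = Δ·Π!·Σ² = 2/35  (sign +1)
I_A²/I_B² = (1/70)/(2/35) = 1/4

1/4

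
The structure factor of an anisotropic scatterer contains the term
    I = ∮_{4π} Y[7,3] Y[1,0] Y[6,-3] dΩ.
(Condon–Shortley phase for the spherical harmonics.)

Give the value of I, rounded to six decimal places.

-0.221293

Rules hold: Σm=0, L=14 even, 6≤6≤8.
N = 15·3·13 = 585
Δ = 2!·12!·0!/15! = 1/1365
Racah Σ t=1..1: t=1:−1/518400 = -1/518400
⇒ 3j(7 1 6; 0 0 0)² = 7/195, sgn -1
Racah Σ t=1..1: t=1:−1/2177280 = -1/2177280
⇒ 3j(7 1 6; 3 0 -3)² = 8/273, sgn +1
4πI² = N·(3j₀)²·(3jₘ)² = 8/13
I = -1·√(0.615385/4π) = -0.22129336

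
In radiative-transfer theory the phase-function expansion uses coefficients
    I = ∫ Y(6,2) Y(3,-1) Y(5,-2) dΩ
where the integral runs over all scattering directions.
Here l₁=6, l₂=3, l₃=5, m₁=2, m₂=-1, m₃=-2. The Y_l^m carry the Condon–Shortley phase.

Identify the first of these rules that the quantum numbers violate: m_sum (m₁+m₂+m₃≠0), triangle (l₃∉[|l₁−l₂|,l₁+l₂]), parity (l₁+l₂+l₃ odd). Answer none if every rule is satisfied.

m₁+m₂+m₃ = 2 − 1 − 2 = -1  ✗
triangle: |6−3|=3 ≤ l₃=5 ≤ 6+3=9
parity: l₁+l₂+l₃ = 14 is even

m_sum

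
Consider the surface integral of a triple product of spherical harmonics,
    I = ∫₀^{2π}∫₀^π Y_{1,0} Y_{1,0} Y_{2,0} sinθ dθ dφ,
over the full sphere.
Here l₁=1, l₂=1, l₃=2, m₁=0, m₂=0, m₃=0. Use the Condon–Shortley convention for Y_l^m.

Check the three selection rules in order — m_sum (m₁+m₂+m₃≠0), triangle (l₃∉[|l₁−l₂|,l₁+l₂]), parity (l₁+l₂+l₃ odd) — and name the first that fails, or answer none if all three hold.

azimuthal sum: 0 + 0 + 0 = 0  ✓
0 ≤ 2 ≤ 2 (triangle on l)  ✓
L = 1 + 1 + 2 = 4 (even)  ✓

none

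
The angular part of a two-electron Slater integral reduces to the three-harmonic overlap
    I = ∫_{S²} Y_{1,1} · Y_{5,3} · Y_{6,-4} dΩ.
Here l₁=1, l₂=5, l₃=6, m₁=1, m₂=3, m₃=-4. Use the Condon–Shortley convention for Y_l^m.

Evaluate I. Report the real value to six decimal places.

0.274090

m-sum 0 ✓  L=12 even ✓  4≤6≤6 ✓
Π(2lᵢ+1) = 3×11×13 = 429
triangle coeff Δ(1,5,6) = 1/858
Σ_t [0,0]: t=0:+1/14400 = 1/14400
(3j)²=6/143 [(1 5 6; 0 0 0)], sign=+1
Σ_t [0,0]: t=0:+1/161280 = 1/161280
(3j)²=15/286 [(1 5 6; 1 3 -4)], sign=+1
⇒ 4πI² = 135/143
I = (+1)√(135/143/(4π)) = 0.27409047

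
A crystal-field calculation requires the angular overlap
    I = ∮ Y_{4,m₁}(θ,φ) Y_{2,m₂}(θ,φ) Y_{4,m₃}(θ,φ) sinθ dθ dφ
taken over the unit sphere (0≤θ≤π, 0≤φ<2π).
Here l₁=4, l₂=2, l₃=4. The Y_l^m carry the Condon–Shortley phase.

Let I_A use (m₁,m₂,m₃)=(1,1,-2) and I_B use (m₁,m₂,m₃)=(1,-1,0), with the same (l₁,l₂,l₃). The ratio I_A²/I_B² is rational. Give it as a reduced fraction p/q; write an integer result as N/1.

l's match ⇒ only the (l;m) 3-j factors differ between A and B.
A: triangle coeff Δ(4,2,4) = 1/13860; Σ_t [1,2]: t=1:−1/96 t=2:+1/240 = -1/160; (3j)²=27/1540 [(4 2 4; 1 1 -2)], sign=-1
B: triangle coeff Δ(4,2,4) = 1/13860; Σ_t [0,1]: t=0:+1/72 t=1:−1/96 = 1/288; (3j)²=1/462 [(4 2 4; 1 -1 0)], sign=+1
I_A²/I_B² = (27/1540)/(1/462) = 81/10

81/10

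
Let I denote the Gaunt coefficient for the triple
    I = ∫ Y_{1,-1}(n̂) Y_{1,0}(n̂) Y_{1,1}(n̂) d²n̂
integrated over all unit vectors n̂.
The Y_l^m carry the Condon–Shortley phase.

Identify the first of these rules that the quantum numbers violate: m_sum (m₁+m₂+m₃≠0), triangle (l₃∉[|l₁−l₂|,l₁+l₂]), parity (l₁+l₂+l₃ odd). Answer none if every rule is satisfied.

azimuthal sum: -1 + 0 + 1 = 0  ✓
0 ≤ 1 ≤ 2 (triangle on l)  ✓
L = 1 + 1 + 1 = 3 (odd)  ✗

parity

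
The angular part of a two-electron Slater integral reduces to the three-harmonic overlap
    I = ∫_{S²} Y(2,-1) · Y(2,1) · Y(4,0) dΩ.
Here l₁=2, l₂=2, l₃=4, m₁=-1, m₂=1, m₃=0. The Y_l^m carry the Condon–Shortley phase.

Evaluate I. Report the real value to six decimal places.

m-sum 0 ✓  L=8 even ✓  0≤4≤4 ✓
Π(2lᵢ+1) = 5×5×9 = 225
triangle coeff Δ(2,2,4) = 1/630
Σ_t [0,0]: t=0:+1/16 = 1/16
(3j)²=2/35 [(2 2 4; 0 0 0)], sign=+1
Σ_t [0,0]: t=0:+1/36 = 1/36
(3j)²=8/315 [(2 2 4; -1 1 0)], sign=+1
⇒ 4πI² = 16/49
I = (+1)√(16/49/(4π)) = 0.16119702

0.161197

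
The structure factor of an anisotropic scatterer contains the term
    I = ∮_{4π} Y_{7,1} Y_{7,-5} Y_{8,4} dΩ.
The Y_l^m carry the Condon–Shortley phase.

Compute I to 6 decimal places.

0.119026

m-sum 0 ✓  L=22 even ✓  0≤8≤14 ✓
Π(2lᵢ+1) = 15×15×17 = 3825
triangle coeff Δ(7,7,8) = 1/22086194130
Σ_t [0,6]: t=0:+1/18289152000 t=1:−1/248832000 t=2:+1/24883200 t=3:−1/11943936 t=4:+1/24883200 t=5:−1/248832000 t=6:+1/18289152000 = -11/975421440
(3j)²=1750/289731 [(7 7 8; 0 0 0)], sign=-1
Σ_t [0,2]: t=0:+1/1492992000 t=1:−1/435456000 t=2:+1/1114767360 = -61/83607552000
(3j)²=3721/482885 [(7 7 8; 1 -5 4)], sign=-1
⇒ 4πI² = 97676250/548653937
I = (+1)√(97676250/548653937/(4π)) = 0.11902558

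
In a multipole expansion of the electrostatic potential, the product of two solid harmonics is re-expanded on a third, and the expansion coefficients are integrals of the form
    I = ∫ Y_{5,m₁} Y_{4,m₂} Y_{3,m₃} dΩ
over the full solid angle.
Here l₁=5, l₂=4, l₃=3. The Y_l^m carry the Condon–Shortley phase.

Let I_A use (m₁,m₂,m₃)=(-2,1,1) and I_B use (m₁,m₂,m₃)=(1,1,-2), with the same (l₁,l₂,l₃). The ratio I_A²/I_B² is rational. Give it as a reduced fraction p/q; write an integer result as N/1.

3584/3125

Shared (l₁,l₂,l₃)=(5,4,3): N and (l;000)² cancel in I_A²/I_B².
A: Δ = 6!·4!·2!/13! = 1/180180; Racah Σ t=3..5: t=3:−1/1728 t=4:+1/288 t=5:−1/960 = 1/540; ⇒ 3j(5 4 3; -2 1 1)² = 128/6435, sgn +1
B: Δ = 6!·4!·2!/13! = 1/180180; Racah Σ t=3..4: t=3:−1/432 t=4:+1/1152 = -5/3456; ⇒ 3j(5 4 3; 1 1 -2)² = 625/36036, sgn +1
I_A²/I_B² = (128/6435)/(625/36036) = 3584/3125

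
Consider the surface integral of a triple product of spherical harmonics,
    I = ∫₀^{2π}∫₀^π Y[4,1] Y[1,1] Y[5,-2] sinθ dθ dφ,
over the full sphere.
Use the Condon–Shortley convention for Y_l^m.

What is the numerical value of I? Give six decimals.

0.225034

m-sum 0 ✓  L=10 even ✓  3≤5≤5 ✓
Π(2lᵢ+1) = 9×3×11 = 297
triangle coeff Δ(4,1,5) = 1/495
Σ_t [0,0]: t=0:+1/576 = 1/576
(3j)²=5/99 [(4 1 5; 0 0 0)], sign=-1
Σ_t [0,0]: t=0:+1/1440 = 1/1440
(3j)²=7/165 [(4 1 5; 1 1 -2)], sign=-1
⇒ 4πI² = 7/11
I = (+1)√(7/11/(4π)) = 0.22503380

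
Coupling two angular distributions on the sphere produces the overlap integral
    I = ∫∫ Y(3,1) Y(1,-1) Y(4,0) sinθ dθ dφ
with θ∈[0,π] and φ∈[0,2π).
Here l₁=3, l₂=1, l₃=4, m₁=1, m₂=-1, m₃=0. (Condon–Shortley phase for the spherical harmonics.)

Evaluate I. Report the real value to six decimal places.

m-sum 0 ✓  L=8 even ✓  2≤4≤4 ✓
Π(2lᵢ+1) = 7×3×9 = 189
triangle coeff Δ(3,1,4) = 1/252
Σ_t [0,0]: t=0:+1/36 = 1/36
(3j)²=4/63 [(3 1 4; 0 0 0)], sign=+1
Σ_t [0,0]: t=0:+1/96 = 1/96
(3j)²=1/42 [(3 1 4; 1 -1 0)], sign=+1
⇒ 4πI² = 2/7
I = (+1)√(2/7/(4π)) = 0.15078601

0.150786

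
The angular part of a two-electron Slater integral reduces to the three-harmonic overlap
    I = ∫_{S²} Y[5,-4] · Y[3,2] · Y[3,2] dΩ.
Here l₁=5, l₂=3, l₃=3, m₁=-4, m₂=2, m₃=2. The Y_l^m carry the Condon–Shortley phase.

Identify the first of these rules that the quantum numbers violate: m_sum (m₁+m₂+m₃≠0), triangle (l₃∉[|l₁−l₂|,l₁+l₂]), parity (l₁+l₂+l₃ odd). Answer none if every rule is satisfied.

m₁+m₂+m₃ = -4 + 2 + 2 = 0  ✓
triangle: |5−3|=2 ≤ l₃=3 ≤ 5+3=8  ✓
parity: l₁+l₂+l₃ = 11 is odd  ✗

parity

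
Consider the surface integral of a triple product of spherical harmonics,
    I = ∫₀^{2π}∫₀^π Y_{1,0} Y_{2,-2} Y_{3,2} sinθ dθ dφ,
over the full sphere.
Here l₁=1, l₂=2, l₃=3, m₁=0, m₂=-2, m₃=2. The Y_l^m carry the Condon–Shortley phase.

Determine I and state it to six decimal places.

0.184674

m-sum 0 ✓  L=6 even ✓  1≤3≤3 ✓
Π(2lᵢ+1) = 3×5×7 = 105
triangle coeff Δ(1,2,3) = 1/105
Σ_t [0,0]: t=0:+1/4 = 1/4
(3j)²=3/35 [(1 2 3; 0 0 0)], sign=-1
Σ_t [0,0]: t=0:+1/24 = 1/24
(3j)²=1/21 [(1 2 3; 0 -2 2)], sign=-1
⇒ 4πI² = 3/7
I = (+1)√(3/7/(4π)) = 0.18467439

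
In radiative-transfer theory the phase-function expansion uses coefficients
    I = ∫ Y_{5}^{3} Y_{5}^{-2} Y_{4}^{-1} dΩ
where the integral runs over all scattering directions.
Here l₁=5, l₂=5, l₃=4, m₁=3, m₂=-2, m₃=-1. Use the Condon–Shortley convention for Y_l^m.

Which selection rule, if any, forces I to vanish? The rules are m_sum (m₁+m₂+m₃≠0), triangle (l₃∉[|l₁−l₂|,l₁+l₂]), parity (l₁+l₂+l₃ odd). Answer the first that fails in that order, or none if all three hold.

Σmᵢ = 0  ✓
l₃∈[|l₁−l₂|,l₁+l₂]=[0,10], have l₃=4  ✓
Σlᵢ = 14 ⇒ even  ✓

none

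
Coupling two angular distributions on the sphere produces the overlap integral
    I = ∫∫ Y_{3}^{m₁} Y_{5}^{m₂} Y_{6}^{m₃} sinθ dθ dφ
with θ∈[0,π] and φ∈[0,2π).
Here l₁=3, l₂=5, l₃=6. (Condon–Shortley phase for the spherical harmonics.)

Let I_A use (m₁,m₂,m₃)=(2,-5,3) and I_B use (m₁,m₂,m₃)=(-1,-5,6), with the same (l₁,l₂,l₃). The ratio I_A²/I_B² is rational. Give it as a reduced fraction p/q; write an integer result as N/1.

Same 3,5,6: normalisation and zero-m 3j drop out of the ratio.
A: Δ: 2! 4! 8! / 15! → 1/675675; sum: t=0:+1/483840 = 1/483840; 3j²(3 5 6; 2 -5 3) = Δ·Π!·Σ² = 6/1001  (sign -1)
B: Δ: 2! 4! 8! / 15! → 1/675675; sum: t=0:+1/1935360 = 1/1935360; 3j²(3 5 6; -1 -5 6) = Δ·Π!·Σ² = 3/91  (sign +1)
I_A²/I_B² = (6/1001)/(3/91) = 2/11

2/11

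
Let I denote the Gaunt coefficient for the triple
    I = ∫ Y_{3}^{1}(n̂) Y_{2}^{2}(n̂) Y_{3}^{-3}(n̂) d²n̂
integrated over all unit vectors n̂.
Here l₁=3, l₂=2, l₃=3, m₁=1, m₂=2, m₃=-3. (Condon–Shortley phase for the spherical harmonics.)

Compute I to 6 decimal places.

0.132981

Rules hold: Σm=0, L=8 even, 1≤3≤5.
N = 7·5·7 = 245
Δ = 2!·4!·2!/9! = 1/3780
Racah Σ t=0..2: t=0:+1/24 t=1:−1/4 t=2:+1/24 = -1/6
⇒ 3j(3 2 3; 0 0 0)² = 4/105, sgn +1
Racah Σ t=2..2: t=2:+1/96 = 1/96
⇒ 3j(3 2 3; 1 2 -3)² = 1/42, sgn +1
4πI² = N·(3j₀)²·(3jₘ)² = 2/9
I = +1·√(0.222222/4π) = 0.13298076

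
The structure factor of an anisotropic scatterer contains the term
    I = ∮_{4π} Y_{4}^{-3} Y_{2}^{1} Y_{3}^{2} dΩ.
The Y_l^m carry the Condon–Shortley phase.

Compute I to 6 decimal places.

l₁+l₂+l₃=9 is odd: 3j(l;000)=0 ⇒ I=0

0.000000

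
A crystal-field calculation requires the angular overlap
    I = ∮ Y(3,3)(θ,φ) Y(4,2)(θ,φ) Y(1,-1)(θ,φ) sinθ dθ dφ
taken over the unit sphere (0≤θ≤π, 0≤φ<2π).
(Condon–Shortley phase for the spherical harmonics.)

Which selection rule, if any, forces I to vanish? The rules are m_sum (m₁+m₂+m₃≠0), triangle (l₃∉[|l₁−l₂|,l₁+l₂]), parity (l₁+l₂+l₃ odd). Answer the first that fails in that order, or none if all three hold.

m_sum

m₁+m₂+m₃ = 3 + 2 − 1 = 4  ✗
triangle: |3−4|=1 ≤ l₃=1 ≤ 3+4=7
parity: l₁+l₂+l₃ = 8 is even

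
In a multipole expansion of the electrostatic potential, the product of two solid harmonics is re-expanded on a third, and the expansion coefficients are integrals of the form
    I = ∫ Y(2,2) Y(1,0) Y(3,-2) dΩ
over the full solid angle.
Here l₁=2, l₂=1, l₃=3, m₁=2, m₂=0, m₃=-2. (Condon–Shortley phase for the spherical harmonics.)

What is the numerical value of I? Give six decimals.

m-sum 0 ✓  L=6 even ✓  1≤3≤3 ✓
Π(2lᵢ+1) = 5×3×7 = 105
triangle coeff Δ(2,1,3) = 1/105
Σ_t [0,0]: t=0:+1/4 = 1/4
(3j)²=3/35 [(2 1 3; 0 0 0)], sign=-1
Σ_t [0,0]: t=0:+1/24 = 1/24
(3j)²=1/21 [(2 1 3; 2 0 -2)], sign=-1
⇒ 4πI² = 3/7
I = (+1)√(3/7/(4π)) = 0.18467439

0.184674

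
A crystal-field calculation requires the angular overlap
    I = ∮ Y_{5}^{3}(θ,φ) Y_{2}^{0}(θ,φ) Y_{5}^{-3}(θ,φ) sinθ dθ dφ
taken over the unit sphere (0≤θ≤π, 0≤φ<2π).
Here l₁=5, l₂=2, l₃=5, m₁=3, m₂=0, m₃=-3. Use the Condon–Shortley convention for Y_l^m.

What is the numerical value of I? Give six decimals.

-0.016174

Rules hold: Σm=0, L=12 even, 3≤5≤7.
N = 11·5·11 = 605
Δ = 2!·8!·2!/13! = 1/38610
Racah Σ t=0..2: t=0:+1/2880 t=1:−1/576 t=2:+1/2880 = -1/960
⇒ 3j(5 2 5; 0 0 0)² = 10/429, sgn +1
Racah Σ t=0..2: t=0:+1/5760 t=1:−1/5040 t=2:+1/161280 = -1/53760
⇒ 3j(5 2 5; 3 0 -3)² = 1/4290, sgn -1
4πI² = N·(3j₀)²·(3jₘ)² = 5/1521
I = -1·√(0.00328731/4π) = -0.01617393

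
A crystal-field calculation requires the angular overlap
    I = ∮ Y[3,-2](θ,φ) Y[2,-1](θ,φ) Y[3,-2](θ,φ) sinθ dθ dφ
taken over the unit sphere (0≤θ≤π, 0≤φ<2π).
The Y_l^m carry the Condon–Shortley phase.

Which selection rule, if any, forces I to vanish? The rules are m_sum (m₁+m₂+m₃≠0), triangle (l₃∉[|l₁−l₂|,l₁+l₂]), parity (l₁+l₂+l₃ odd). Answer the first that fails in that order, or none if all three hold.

Σmᵢ = -5  ✗
l₃∈[|l₁−l₂|,l₁+l₂]=[1,5], have l₃=3
Σlᵢ = 8 ⇒ even

m_sum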